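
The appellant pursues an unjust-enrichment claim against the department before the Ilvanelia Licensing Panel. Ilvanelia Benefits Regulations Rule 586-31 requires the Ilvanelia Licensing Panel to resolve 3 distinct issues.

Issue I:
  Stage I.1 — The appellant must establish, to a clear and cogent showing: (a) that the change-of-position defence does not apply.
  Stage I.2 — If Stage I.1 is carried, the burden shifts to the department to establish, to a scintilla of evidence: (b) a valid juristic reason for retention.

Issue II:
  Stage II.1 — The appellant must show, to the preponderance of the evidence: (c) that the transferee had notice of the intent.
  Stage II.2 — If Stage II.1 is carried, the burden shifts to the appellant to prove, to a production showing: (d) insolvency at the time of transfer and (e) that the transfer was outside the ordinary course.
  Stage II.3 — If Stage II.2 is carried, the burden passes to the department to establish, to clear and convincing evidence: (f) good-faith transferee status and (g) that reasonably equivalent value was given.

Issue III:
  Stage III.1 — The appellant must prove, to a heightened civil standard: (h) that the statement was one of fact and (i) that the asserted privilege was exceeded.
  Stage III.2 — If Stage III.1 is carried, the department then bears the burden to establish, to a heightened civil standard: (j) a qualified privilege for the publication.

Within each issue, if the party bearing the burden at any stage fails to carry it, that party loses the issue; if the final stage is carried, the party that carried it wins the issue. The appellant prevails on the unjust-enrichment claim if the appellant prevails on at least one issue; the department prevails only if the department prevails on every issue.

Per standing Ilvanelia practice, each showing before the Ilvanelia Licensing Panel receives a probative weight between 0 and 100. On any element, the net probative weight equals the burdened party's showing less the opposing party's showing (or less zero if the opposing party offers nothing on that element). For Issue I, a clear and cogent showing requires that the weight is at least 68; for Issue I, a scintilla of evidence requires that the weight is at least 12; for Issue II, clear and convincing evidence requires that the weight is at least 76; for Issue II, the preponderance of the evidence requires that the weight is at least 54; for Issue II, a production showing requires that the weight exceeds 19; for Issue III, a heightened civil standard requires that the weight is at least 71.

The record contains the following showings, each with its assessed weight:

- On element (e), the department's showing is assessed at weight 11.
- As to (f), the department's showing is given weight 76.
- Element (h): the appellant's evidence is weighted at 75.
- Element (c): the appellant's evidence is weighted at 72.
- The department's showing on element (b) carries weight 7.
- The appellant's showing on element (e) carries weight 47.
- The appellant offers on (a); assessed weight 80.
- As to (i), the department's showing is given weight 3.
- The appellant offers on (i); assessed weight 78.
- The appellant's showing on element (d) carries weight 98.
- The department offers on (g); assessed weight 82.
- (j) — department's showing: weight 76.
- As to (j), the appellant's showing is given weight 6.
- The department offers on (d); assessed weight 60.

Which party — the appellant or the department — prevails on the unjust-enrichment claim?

appellant

— Issue I —
Stage I.1 — burden on appellant; standard: a clear and cogent showing (weight is at least 68).
    (a): 80 ≥ 68 [met]
  All elements met. The burden passes to the department.
Stage I.2 — burden on department; standard: a scintilla of evidence (weight is at least 12).
    (b): 7 < 12 [not met]
  Not every element is met, so the department fails to carry Stage I.2.
The appellant prevails on this issue.
— Issue II —
At Stage II.1 the appellant must meet the preponderance of the evidence (weight is at least 54): on (c) the weight is 72, which does reach 54, so (c) meets the standard.
  Stage II.1 is satisfied; the appellant continues to bear the burden.
At Stage II.2 the appellant must meet a production showing (weight exceeds 19): on (d) the weight is 98 less the opposing 60 gives net 38, > 19, so (d) meets the standard; on (e) the weight is 47 less the opposing 11 gives net 36, > 19, so (e) meets the standard.
  The appellant carries Stage II.2; the department now bears the burden.
At Stage II.3 the department must meet clear and convincing evidence (weight is at least 76): on (f) the weight is 76, which does reach 76, so (f) meets the standard; on (g) the weight is 82, ≥ 76, so (g) meets the standard.
  The department carries the last stage.
All stages carried — the department prevails on this issue.
— Issue III —
Stage III.1 — burden on appellant; standard: a heightened civil standard (weight is at least 71).
    (h): 75 ≥ 71 [met]
    (i): 78 − 3 = 75 ≥ 71 [met]
  The appellant carries Stage III.1; the department now bears the burden.
Stage III.2 — burden on department; standard: a heightened civil standard (weight is at least 71).
    (j): 76 − 6 = 70 < 71 [not met]
  Not every element is met, so the department fails to carry Stage III.2.
The appellant prevails on this issue.
Per-issue: Issue I → appellant; Issue II → department; Issue III → appellant. The appellant must prevail on at least one issue; overall, the appellant prevails.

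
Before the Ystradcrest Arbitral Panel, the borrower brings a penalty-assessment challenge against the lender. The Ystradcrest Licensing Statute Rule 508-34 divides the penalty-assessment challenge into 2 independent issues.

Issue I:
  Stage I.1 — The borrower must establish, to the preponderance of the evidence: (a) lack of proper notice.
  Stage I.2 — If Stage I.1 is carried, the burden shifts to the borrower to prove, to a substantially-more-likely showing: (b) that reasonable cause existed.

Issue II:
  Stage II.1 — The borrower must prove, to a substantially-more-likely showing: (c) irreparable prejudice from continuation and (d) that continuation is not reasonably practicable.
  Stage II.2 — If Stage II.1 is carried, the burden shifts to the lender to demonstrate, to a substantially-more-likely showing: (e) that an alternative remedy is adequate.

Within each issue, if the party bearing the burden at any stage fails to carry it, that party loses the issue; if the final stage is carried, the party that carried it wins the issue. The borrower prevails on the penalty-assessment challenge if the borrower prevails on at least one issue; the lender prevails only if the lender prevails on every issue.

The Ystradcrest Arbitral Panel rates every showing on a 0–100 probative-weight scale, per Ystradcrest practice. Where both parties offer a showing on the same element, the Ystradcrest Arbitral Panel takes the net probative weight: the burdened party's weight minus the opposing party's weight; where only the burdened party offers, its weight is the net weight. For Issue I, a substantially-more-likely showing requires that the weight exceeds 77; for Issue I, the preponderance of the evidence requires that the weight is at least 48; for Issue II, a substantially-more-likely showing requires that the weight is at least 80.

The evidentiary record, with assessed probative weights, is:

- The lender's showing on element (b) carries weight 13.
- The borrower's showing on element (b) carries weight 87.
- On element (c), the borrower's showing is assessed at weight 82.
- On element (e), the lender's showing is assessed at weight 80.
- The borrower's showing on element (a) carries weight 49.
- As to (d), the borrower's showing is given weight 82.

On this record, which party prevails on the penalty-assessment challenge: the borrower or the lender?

— Issue I —
Stage I.1 (borrower, the preponderance of the evidence, weight is at least 48): (a) 49 ≥ 48 — meets.
  Stage I.1 carried; the burden remains with the borrower.
Stage I.2 (borrower, a substantially-more-likely showing, weight exceeds 77): (b) net 87−13=74 ≤ 77 — fails.
  Not every element is met, so the borrower fails to carry Stage I.2.
The analysis ends at Stage I.2; the lender prevails on this issue.
— Issue II —
At Stage II.1 the borrower must meet a substantially-more-likely showing (weight is at least 80): on (c) the weight is 82, ≥ 80, so (c) meets the standard; on (d) the weight is 82, ≥ 80, so (d) meets the standard.
  All elements met. The burden passes to the lender.
At Stage II.2 the lender must meet a substantially-more-likely showing (weight is at least 80): on (e) the weight is 80, which does reach 80, so (e) meets the standard.
  All elements met at the final stage.
All stages carried — the lender prevails on this issue.
Per-issue: Issue I → lender; Issue II → lender. The borrower must prevail on at least one issue; overall, the lender prevails.

lender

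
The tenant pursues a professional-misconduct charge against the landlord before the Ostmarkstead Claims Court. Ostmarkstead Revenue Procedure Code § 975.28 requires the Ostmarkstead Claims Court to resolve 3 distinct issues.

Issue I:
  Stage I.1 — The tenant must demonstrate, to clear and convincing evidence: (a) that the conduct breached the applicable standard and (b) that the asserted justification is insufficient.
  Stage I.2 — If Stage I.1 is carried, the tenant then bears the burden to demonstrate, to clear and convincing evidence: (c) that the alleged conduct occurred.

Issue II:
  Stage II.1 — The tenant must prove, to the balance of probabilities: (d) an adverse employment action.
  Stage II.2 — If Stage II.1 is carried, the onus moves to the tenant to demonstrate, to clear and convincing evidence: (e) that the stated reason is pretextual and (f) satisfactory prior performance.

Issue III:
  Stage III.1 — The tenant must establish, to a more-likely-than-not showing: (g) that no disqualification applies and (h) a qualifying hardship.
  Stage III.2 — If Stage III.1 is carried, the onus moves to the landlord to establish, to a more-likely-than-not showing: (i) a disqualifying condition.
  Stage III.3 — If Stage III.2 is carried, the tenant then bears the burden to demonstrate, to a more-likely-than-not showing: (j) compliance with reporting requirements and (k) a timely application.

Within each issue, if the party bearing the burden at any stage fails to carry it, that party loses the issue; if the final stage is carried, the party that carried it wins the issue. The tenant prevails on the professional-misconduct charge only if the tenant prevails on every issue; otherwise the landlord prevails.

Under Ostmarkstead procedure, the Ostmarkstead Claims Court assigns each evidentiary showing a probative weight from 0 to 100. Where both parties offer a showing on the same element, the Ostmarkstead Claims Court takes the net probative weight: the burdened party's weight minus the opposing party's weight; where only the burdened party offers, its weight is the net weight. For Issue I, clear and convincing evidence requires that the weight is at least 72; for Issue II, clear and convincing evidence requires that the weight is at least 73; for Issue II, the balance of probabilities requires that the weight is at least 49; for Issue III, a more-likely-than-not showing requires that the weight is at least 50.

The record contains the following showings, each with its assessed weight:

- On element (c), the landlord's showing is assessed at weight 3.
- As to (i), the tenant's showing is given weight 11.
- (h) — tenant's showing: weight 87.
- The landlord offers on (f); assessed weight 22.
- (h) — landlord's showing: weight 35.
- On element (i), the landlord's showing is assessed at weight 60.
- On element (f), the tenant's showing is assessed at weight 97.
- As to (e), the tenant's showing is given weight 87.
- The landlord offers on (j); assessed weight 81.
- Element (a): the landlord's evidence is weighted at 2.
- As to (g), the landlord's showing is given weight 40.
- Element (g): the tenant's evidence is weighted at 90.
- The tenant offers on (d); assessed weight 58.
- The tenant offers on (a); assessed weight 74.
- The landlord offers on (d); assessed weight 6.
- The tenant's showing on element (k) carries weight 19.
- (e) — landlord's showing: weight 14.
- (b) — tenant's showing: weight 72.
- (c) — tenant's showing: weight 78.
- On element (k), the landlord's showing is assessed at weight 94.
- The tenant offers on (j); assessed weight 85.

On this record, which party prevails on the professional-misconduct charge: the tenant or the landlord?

— Issue I —
At Stage I.1 the tenant must meet clear and convincing evidence (weight is at least 72): on (a) the weight is 74 less the opposing 2 gives net 72, ≥ 72, so (a) meets the standard; on (b) the weight is 72, ≥ 72, so (b) meets the standard.
  Stage I.1 is satisfied; the tenant continues to bear the burden.
At Stage I.2 the tenant must meet clear and convincing evidence (weight is at least 72): on (c) the weight is 78 less the opposing 3 gives net 75, ≥ 72, so (c) meets the standard.
  The tenant carries the last stage.
All stages carried — the tenant prevails on this issue.
— Issue II —
Stage II.1 — burden on tenant; standard: the balance of probabilities (weight is at least 49).
    (d): 58 − 6 = 52 ≥ 49 [met]
  Stage II.1 carried; the burden remains with the tenant.
Stage II.2 — burden on tenant; standard: clear and convincing evidence (weight is at least 73).
    (e): 87 − 14 = 73 ≥ 73 [met]
    (f): 97 − 22 = 75 ≥ 73 [met]
  The tenant carries the last stage.
With every stage satisfied, the tenant prevails on this issue.
— Issue III —
Stage III.1 — burden on tenant; standard: a more-likely-than-not showing (weight is at least 50).
    (g): 90 − 40 = 50 ≥ 50 [met]
    (h): 87 − 35 = 52 ≥ 50 [met]
  The tenant carries Stage III.1; the landlord now bears the burden.
Stage III.2 — burden on landlord; standard: a more-likely-than-not showing (weight is at least 50).
    (i): 60 − 11 = 49 < 50 [not met]
  Stage III.2 not carried; the landlord fails its burden.
So the tenant prevails on this issue.
Per-issue: Issue I → tenant; Issue II → tenant; Issue III → tenant. The tenant must prevail on every issue; overall, the tenant prevails.

tenant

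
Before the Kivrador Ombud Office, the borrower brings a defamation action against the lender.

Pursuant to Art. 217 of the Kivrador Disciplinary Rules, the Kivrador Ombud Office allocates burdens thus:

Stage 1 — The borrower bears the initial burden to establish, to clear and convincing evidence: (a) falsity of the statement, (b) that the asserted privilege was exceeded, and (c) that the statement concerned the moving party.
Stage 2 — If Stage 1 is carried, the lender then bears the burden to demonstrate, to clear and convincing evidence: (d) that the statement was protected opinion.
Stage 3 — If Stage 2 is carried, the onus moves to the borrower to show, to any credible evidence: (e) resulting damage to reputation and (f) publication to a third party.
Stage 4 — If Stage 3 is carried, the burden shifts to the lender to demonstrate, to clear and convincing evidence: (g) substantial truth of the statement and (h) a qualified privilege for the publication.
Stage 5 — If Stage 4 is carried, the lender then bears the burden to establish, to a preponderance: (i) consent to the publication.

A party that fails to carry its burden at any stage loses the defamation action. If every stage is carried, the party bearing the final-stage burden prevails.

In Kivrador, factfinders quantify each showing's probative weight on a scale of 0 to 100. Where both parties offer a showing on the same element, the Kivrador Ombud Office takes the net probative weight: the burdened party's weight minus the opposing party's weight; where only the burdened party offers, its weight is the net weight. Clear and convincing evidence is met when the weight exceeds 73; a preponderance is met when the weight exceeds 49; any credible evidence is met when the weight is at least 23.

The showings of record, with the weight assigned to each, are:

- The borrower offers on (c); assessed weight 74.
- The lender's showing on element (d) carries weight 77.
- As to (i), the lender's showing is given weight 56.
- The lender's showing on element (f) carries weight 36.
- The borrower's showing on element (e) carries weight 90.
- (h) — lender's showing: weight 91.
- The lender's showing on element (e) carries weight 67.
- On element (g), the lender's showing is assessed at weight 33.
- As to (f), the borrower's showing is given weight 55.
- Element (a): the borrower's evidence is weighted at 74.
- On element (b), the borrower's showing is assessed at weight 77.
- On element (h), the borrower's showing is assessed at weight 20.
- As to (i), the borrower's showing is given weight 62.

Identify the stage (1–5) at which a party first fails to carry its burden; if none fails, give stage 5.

stage 3

Stage 1 (borrower, clear and convincing evidence, weight exceeds 73): (a) 74 > 73 — meets; (b) 77 > 73 — meets; (c) 74 > 73 — meets.
  All elements met. The burden passes to the lender.
Stage 2 (lender, clear and convincing evidence, weight exceeds 73): (d) 77 > 73 — meets.
  Stage 2 carried; the burden shifts to the borrower.
Stage 3 (borrower, any credible evidence, weight is at least 23): (e) net 90−67=23 ≥ 23 — meets; (f) net 55−36=19 < 23 — fails.
  The borrower does not carry Stage 3.
The lender prevails.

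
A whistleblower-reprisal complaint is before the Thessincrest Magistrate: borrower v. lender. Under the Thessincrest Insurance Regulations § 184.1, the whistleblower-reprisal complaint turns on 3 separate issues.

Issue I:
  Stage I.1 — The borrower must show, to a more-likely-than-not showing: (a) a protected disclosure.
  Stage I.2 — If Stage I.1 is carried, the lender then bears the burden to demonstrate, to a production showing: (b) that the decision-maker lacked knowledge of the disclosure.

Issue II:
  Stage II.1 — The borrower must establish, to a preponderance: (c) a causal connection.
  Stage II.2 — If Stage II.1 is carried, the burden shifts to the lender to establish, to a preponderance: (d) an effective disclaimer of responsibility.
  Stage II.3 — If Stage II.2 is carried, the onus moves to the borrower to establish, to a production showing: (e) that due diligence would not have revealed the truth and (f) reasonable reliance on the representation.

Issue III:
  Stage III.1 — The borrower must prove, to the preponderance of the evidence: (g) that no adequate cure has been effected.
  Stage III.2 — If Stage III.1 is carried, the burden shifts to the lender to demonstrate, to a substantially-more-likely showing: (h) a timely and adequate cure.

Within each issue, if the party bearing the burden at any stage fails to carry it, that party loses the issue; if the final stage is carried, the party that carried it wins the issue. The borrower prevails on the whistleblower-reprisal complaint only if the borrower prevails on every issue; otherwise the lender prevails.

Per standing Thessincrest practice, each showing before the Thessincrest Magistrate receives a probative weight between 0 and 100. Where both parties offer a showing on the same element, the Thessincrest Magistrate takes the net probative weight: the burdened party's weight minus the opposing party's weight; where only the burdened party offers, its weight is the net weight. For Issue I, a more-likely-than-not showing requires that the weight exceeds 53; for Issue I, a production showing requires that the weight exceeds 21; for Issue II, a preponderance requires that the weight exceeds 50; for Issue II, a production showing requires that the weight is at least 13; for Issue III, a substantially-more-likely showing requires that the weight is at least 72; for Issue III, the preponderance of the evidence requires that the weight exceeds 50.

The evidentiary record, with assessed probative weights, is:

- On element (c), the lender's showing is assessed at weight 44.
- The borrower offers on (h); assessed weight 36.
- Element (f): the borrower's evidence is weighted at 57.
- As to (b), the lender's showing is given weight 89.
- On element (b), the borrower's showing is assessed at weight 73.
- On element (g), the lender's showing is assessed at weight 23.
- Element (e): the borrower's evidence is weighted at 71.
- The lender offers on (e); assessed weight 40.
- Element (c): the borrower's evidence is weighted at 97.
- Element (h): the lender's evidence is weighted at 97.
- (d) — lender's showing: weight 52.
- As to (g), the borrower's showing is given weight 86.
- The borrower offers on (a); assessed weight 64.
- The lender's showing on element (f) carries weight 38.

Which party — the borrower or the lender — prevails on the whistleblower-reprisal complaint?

borrower

— Issue I —
Stage I.1 — burden on borrower; standard: a more-likely-than-not showing (weight exceeds 53).
    (a): 64 > 53 [met]
  Stage I.1 carried; the burden shifts to the lender.
Stage I.2 — burden on lender; standard: a production showing (weight exceeds 21).
    (b): 89 − 73 = 16 ≤ 21 [not met]
  Stage I.2 not carried; the lender fails its burden.
So the borrower prevails on this issue.
— Issue II —
At Stage II.1 the borrower must meet a preponderance (weight exceeds 50): on (c) the weight is 97 less the opposing 44 gives net 53, which does exceed 50, so (c) meets the standard.
  All elements met. The burden passes to the lender.
At Stage II.2 the lender must meet a preponderance (weight exceeds 50): on (d) the weight is 52, which does exceed 50, so (d) meets the standard.
  Stage II.2 is satisfied; the onus moves to the borrower.
At Stage II.3 the borrower must meet a production showing (weight is at least 13): on (e) the weight is 71 less the opposing 40 gives net 31, ≥ 13, so (e) meets the standard; on (f) the weight is 57 less the opposing 38 gives net 19, ≥ 13, so (f) meets the standard.
  All elements met at the final stage.
All stages carried — the borrower prevails on this issue.
— Issue III —
At Stage III.1 the borrower must meet the preponderance of the evidence (weight exceeds 50): on (g) the weight is 86 less the opposing 23 gives net 63, which does exceed 50, so (g) meets the standard.
  All elements met. The burden passes to the lender.
At Stage III.2 the lender must meet a substantially-more-likely showing (weight is at least 72): on (h) the weight is 97 less the opposing 36 gives net 61, < 72, so (h) does not meet the standard.
  The lender does not carry Stage III.2.
So the borrower prevails on this issue.
Per-issue: Issue I → borrower; Issue II → borrower; Issue III → borrower. The borrower must prevail on every issue; overall, the borrower prevails.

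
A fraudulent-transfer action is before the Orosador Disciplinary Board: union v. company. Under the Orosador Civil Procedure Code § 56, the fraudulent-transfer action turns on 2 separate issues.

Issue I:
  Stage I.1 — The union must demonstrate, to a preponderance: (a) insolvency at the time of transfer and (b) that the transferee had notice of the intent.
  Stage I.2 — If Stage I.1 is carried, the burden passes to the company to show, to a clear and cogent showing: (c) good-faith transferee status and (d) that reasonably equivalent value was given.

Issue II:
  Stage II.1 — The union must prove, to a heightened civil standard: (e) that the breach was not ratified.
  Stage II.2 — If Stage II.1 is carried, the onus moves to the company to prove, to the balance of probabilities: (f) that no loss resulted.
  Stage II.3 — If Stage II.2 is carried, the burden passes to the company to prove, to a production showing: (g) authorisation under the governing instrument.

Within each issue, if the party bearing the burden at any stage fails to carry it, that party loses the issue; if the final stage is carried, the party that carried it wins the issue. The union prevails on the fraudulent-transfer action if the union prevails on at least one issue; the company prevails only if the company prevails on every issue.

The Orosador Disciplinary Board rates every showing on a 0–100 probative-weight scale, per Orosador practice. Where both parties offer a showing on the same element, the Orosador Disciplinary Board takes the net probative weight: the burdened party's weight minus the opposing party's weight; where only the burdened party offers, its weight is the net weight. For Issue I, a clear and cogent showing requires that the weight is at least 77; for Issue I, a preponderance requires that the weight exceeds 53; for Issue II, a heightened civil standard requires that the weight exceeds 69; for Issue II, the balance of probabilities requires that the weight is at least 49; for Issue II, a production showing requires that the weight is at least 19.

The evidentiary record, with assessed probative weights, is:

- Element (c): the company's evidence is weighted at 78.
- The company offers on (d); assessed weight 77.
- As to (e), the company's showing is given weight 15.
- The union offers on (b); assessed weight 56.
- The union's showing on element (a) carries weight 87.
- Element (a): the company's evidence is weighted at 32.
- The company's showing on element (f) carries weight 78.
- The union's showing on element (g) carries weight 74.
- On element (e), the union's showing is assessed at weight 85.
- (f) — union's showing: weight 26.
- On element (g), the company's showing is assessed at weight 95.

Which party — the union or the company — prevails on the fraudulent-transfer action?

— Issue I —
Stage I.1 — burden on union; standard: a preponderance (weight exceeds 53).
    (a): 87 − 32 = 55 > 53 [met]
    (b): 56 > 53 [met]
  The union carries Stage I.1; the company now bears the burden.
Stage I.2 — burden on company; standard: a clear and cogent showing (weight is at least 77).
    (c): 78 ≥ 77 [met]
    (d): 77 ≥ 77 [met]
  The company carries the last stage.
Every stage carried; the company prevails on this issue.
— Issue II —
Stage II.1 — burden on union; standard: a heightened civil standard (weight exceeds 69).
    (e): 85 − 15 = 70 > 69 [met]
  All elements met. The burden passes to the company.
Stage II.2 — burden on company; standard: the balance of probabilities (weight is at least 49).
    (f): 78 − 26 = 52 ≥ 49 [met]
  Stage II.2 is satisfied; the company continues to bear the burden.
Stage II.3 — burden on company; standard: a production showing (weight is at least 19).
    (g): 95 − 74 = 21 ≥ 19 [met]
  The company carries the last stage.
All stages carried — the company prevails on this issue.
Per-issue: Issue I → company; Issue II → company. The union must prevail on at least one issue; overall, the company prevails.

company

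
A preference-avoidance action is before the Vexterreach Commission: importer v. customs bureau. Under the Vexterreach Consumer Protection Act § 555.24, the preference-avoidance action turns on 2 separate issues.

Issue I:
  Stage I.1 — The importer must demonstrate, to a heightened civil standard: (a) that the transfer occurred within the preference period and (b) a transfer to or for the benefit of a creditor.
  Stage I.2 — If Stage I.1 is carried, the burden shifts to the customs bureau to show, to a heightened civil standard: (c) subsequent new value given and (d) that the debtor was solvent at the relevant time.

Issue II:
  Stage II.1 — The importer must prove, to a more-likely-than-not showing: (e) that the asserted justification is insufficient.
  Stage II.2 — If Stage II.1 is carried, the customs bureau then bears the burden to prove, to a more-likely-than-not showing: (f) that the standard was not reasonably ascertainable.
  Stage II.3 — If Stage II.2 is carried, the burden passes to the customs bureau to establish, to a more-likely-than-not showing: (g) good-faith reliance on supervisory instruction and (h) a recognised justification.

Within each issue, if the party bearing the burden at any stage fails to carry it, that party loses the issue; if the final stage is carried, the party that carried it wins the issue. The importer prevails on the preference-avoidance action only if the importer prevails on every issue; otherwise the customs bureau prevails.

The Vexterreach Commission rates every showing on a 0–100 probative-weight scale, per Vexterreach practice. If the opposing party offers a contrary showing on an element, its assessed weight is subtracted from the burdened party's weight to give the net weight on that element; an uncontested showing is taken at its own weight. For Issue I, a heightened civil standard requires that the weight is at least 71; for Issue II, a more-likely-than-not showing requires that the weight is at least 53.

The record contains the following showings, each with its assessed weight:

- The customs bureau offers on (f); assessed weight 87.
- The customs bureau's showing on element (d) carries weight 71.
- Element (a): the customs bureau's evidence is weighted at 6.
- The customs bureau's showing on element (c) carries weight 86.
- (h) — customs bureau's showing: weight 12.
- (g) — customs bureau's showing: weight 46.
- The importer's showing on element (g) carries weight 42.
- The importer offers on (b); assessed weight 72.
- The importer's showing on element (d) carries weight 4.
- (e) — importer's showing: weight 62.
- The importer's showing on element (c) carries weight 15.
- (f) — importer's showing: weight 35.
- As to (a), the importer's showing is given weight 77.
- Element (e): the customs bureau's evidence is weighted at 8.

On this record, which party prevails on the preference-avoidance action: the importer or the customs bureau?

importer

— Issue I —
Stage I.1 — burden on importer; standard: a heightened civil standard (weight is at least 71).
    (a): 77 − 6 = 71 ≥ 71 [met]
    (b): 72 ≥ 71 [met]
  All elements met. The burden passes to the customs bureau.
Stage I.2 — burden on customs bureau; standard: a heightened civil standard (weight is at least 71).
    (c): 86 − 15 = 71 ≥ 71 [met]
    (d): 71 − 4 = 67 < 71 [not met]
  The customs bureau does not carry Stage I.2.
The importer prevails on this issue.
— Issue II —
Stage II.1 (importer, a more-likely-than-not showing, weight is at least 53): (e) net 62−8=54 ≥ 53 — meets.
  The importer carries Stage II.1; the customs bureau now bears the burden.
Stage II.2 (customs bureau, a more-likely-than-not showing, weight is at least 53): (f) net 87−35=52 < 53 — fails.
  Not every element is met, so the customs bureau fails to carry Stage II.2.
The importer prevails on this issue.
Per-issue: Issue I → importer; Issue II → importer. The importer must prevail on every issue; overall, the importer prevails.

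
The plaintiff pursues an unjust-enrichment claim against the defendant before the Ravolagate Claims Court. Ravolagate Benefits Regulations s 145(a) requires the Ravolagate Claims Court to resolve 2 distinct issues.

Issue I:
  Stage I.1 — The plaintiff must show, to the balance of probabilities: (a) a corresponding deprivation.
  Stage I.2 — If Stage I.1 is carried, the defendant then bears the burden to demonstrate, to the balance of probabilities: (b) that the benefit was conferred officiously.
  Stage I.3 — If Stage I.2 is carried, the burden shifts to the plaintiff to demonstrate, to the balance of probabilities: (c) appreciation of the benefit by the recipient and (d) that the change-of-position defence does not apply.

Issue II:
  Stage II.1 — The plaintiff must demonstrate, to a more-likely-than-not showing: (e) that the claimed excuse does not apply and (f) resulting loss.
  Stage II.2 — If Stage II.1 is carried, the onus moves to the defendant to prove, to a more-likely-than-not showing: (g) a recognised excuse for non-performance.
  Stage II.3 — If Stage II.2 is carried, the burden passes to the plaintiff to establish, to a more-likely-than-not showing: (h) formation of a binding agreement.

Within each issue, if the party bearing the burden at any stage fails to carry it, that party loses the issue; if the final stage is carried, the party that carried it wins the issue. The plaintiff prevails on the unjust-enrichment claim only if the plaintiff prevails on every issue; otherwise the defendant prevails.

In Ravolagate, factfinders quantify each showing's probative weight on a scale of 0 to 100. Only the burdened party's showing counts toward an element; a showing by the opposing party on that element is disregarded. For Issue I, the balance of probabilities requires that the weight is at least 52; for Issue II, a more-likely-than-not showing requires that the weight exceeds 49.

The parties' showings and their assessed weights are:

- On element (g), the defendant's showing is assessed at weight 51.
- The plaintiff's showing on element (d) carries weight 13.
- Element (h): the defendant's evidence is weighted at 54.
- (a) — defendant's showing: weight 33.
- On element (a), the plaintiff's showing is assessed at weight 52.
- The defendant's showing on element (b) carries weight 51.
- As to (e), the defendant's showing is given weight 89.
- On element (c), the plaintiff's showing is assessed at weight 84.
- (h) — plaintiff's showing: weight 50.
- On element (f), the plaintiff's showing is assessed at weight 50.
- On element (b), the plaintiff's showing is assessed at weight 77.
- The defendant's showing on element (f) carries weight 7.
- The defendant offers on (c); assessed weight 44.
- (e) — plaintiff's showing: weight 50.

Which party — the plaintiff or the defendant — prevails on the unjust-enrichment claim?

— Issue I —
Stage I.1 (plaintiff, the balance of probabilities, weight is at least 52): (a) 52 (defendant's 33 disregarded) ≥ 52 — meets.
  The plaintiff carries Stage I.1; the defendant now bears the burden.
Stage I.2 (defendant, the balance of probabilities, weight is at least 52): (b) 51 (plaintiff's 77 disregarded) < 52 — fails.
  The defendant does not carry Stage I.2.
The plaintiff prevails on this issue.
— Issue II —
At Stage II.1 the plaintiff must meet a more-likely-than-not showing (weight exceeds 49): on (e) the weight is 50 (the defendant's 89 is given no effect), > 49, so (e) meets the standard; on (f) the weight is 50 (the defendant's 7 is given no effect), > 49, so (f) meets the standard.
  All elements met. The burden passes to the defendant.
At Stage II.2 the defendant must meet a more-likely-than-not showing (weight exceeds 49): on (g) the weight is 51, > 49, so (g) meets the standard.
  The defendant carries Stage II.2; the plaintiff now bears the burden.
At Stage II.3 the plaintiff must meet a more-likely-than-not showing (weight exceeds 49): on (h) the weight is 50 (the defendant's 54 is given no effect), > 49, so (h) meets the standard.
  The plaintiff carries the last stage.
With every stage satisfied, the plaintiff prevails on this issue.
Per-issue: Issue I → plaintiff; Issue II → plaintiff. The plaintiff must prevail on every issue; overall, the plaintiff prevails.

plaintiff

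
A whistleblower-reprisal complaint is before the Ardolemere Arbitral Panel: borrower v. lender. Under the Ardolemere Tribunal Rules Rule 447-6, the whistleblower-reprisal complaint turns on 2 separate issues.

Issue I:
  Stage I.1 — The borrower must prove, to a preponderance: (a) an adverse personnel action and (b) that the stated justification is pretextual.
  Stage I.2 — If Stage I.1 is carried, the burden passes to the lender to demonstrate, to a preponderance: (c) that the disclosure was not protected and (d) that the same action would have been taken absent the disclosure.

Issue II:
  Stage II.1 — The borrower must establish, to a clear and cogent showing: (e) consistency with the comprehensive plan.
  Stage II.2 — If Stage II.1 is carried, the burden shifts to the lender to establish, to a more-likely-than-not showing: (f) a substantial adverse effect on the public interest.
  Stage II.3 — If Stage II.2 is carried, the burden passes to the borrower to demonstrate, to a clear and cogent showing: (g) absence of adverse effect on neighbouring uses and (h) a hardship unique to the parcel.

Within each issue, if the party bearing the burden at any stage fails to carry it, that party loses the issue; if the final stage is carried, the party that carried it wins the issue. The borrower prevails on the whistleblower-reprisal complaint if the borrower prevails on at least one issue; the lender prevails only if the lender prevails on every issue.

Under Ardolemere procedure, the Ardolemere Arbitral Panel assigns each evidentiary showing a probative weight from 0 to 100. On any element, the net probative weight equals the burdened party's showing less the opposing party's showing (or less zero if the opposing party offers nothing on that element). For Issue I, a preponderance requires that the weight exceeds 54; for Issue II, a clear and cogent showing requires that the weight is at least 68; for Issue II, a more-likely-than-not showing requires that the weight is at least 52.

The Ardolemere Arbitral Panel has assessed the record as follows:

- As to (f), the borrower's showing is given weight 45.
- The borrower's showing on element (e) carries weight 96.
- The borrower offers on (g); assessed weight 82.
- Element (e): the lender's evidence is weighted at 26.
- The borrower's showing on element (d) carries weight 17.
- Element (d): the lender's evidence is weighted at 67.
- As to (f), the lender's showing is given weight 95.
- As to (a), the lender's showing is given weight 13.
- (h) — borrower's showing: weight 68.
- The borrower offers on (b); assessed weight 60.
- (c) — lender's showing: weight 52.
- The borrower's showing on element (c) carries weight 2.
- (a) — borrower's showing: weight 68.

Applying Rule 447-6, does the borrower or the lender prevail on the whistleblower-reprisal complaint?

— Issue I —
Stage I.1 (borrower, a preponderance, weight exceeds 54): (a) net 68−13=55 > 54 — meets; (b) 60 > 54 — meets.
  Stage I.1 carried; the burden shifts to the lender.
Stage I.2 (lender, a preponderance, weight exceeds 54): (c) net 52−2=50 ≤ 54 — fails; (d) net 67−17=50 ≤ 54 — fails.
  The lender does not carry Stage I.2.
The borrower prevails on this issue.
— Issue II —
Stage II.1 — burden on borrower; standard: a clear and cogent showing (weight is at least 68).
    (e): 96 − 26 = 70 ≥ 68 [met]
  Stage II.1 carried; the burden shifts to the lender.
Stage II.2 — burden on lender; standard: a more-likely-than-not showing (weight is at least 52).
    (f): 95 − 45 = 50 < 52 [not met]
  The lender does not carry Stage II.2.
The analysis ends at Stage II.2; the borrower prevails on this issue.
Per-issue: Issue I → borrower; Issue II → borrower. The borrower must prevail on at least one issue; overall, the borrower prevails.

borrower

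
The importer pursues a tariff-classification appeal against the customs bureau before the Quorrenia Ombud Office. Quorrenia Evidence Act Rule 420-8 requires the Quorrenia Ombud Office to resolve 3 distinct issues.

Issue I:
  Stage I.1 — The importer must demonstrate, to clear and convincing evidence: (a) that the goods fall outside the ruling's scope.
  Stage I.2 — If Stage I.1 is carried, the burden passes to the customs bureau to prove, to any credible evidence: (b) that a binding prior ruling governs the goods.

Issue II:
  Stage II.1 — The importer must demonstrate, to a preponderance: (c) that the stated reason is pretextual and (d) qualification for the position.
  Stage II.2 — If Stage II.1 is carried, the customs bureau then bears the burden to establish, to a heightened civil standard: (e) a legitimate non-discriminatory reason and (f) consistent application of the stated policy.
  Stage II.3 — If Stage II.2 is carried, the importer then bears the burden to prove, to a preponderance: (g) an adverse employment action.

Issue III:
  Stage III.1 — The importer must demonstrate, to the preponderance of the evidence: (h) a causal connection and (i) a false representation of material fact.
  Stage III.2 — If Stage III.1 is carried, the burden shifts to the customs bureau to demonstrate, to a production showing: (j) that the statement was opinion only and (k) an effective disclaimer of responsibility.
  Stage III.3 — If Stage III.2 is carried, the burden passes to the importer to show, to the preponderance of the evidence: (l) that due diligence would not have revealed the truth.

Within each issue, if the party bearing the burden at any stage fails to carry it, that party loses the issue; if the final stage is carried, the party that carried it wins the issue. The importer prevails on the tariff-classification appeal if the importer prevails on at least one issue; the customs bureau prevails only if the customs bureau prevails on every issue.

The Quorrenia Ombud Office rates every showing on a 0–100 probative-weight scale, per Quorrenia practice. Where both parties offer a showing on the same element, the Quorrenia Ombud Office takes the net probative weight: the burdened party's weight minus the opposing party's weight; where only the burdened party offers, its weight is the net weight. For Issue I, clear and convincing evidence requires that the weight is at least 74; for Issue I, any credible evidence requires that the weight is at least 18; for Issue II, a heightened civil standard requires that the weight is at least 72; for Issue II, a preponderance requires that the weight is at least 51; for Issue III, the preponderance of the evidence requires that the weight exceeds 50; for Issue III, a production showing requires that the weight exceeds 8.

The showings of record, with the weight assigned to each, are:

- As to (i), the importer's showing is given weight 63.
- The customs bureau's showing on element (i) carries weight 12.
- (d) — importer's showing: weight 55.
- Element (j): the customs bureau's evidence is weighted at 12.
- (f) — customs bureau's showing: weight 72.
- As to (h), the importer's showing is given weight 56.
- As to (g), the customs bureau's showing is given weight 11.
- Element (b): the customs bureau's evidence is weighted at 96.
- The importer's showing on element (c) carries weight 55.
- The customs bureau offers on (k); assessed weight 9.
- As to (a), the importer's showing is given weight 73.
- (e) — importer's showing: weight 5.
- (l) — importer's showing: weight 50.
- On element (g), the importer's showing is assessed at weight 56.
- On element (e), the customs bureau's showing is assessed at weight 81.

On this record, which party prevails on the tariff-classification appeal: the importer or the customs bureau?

customs bureau

— Issue I —
Stage I.1 (importer, clear and convincing evidence, weight is at least 74): (a) 73 < 74 — fails.
  Not every element is met, so the importer fails to carry Stage I.1.
The analysis ends at Stage I.1; the customs bureau prevails on this issue.
— Issue II —
At Stage II.1 the importer must meet a preponderance (weight is at least 51): on (c) the weight is 55, which does reach 51, so (c) meets the standard; on (d) the weight is 55, which does reach 51, so (d) meets the standard.
  All elements met. The burden passes to the customs bureau.
At Stage II.2 the customs bureau must meet a heightened civil standard (weight is at least 72): on (e) the weight is 81 less the opposing 5 gives net 76, ≥ 72, so (e) meets the standard; on (f) the weight is 72, which does reach 72, so (f) meets the standard.
  Stage II.2 carried; the burden shifts to the importer.
At Stage II.3 the importer must meet a preponderance (weight is at least 51): on (g) the weight is 56 less the opposing 11 gives net 45, which does not reach 51, so (g) does not meet the standard.
  Stage II.3 not carried; the importer fails its burden.
So the customs bureau prevails on this issue.
— Issue III —
Stage III.1 (importer, the preponderance of the evidence, weight exceeds 50): (h) 56 > 50 — meets; (i) net 63−12=51 > 50 — meets.
  The importer carries Stage III.1; the customs bureau now bears the burden.
Stage III.2 (customs bureau, a production showing, weight exceeds 8): (j) 12 > 8 — meets; (k) 9 > 8 — meets.
  Stage III.2 carried; the burden shifts to the importer.
Stage III.3 (importer, the preponderance of the evidence, weight exceeds 50): (l) 50 ≤ 50 — fails.
  Stage III.3 not carried; the importer fails its burden.
The customs bureau prevails on this issue.
Per-issue: Issue I → customs bureau; Issue II → customs bureau; Issue III → customs bureau. The importer must prevail on at least one issue; overall, the customs bureau prevails.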